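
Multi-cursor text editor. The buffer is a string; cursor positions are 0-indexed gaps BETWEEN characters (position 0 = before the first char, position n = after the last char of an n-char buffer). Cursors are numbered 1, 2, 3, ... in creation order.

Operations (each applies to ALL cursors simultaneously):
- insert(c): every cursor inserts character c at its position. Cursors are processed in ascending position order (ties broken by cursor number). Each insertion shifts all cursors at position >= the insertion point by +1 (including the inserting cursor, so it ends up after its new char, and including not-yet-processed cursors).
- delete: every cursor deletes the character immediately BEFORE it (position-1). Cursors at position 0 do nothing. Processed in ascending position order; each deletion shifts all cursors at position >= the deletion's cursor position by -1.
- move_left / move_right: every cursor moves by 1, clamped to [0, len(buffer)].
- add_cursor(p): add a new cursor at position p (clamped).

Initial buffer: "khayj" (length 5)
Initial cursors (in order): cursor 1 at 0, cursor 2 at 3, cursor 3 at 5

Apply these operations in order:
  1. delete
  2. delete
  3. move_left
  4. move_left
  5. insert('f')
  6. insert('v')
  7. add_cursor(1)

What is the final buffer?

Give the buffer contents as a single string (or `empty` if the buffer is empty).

After op 1 (delete): buffer="khy" (len 3), cursors c1@0 c2@2 c3@3, authorship ...
After op 2 (delete): buffer="k" (len 1), cursors c1@0 c2@1 c3@1, authorship .
After op 3 (move_left): buffer="k" (len 1), cursors c1@0 c2@0 c3@0, authorship .
After op 4 (move_left): buffer="k" (len 1), cursors c1@0 c2@0 c3@0, authorship .
After op 5 (insert('f')): buffer="fffk" (len 4), cursors c1@3 c2@3 c3@3, authorship 123.
After op 6 (insert('v')): buffer="fffvvvk" (len 7), cursors c1@6 c2@6 c3@6, authorship 123123.
After op 7 (add_cursor(1)): buffer="fffvvvk" (len 7), cursors c4@1 c1@6 c2@6 c3@6, authorship 123123.

Answer: fffvvvk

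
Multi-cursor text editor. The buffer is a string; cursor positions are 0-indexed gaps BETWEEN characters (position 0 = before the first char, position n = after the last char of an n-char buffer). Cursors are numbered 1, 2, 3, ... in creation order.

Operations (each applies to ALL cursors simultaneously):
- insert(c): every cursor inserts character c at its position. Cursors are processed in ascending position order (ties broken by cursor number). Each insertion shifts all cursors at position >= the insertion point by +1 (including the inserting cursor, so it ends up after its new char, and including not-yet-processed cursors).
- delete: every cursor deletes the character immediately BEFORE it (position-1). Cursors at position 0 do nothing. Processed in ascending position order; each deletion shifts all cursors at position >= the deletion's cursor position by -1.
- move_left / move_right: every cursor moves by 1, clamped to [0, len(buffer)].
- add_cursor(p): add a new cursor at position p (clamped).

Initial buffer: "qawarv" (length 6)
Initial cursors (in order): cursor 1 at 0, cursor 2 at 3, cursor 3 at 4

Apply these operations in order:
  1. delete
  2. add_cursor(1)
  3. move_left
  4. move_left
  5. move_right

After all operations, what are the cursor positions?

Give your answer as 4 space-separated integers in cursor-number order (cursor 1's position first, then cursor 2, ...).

After op 1 (delete): buffer="qarv" (len 4), cursors c1@0 c2@2 c3@2, authorship ....
After op 2 (add_cursor(1)): buffer="qarv" (len 4), cursors c1@0 c4@1 c2@2 c3@2, authorship ....
After op 3 (move_left): buffer="qarv" (len 4), cursors c1@0 c4@0 c2@1 c3@1, authorship ....
After op 4 (move_left): buffer="qarv" (len 4), cursors c1@0 c2@0 c3@0 c4@0, authorship ....
After op 5 (move_right): buffer="qarv" (len 4), cursors c1@1 c2@1 c3@1 c4@1, authorship ....

Answer: 1 1 1 1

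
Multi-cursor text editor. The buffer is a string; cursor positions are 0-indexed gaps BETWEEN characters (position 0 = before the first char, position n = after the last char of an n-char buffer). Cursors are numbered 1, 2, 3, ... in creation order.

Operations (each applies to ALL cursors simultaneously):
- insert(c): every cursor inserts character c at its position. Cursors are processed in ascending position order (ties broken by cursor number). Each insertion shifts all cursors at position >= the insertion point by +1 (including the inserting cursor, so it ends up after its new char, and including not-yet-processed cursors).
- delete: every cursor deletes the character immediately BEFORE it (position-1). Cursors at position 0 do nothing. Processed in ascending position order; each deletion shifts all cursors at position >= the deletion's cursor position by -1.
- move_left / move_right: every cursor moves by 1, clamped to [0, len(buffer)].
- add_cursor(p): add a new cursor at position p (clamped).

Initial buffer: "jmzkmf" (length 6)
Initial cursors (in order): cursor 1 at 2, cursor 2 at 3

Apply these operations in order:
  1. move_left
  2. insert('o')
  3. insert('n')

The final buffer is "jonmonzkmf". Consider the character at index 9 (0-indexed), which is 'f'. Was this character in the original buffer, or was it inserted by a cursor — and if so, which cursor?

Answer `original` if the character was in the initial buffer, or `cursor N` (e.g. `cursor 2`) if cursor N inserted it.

After op 1 (move_left): buffer="jmzkmf" (len 6), cursors c1@1 c2@2, authorship ......
After op 2 (insert('o')): buffer="jomozkmf" (len 8), cursors c1@2 c2@4, authorship .1.2....
After op 3 (insert('n')): buffer="jonmonzkmf" (len 10), cursors c1@3 c2@6, authorship .11.22....
Authorship (.=original, N=cursor N): . 1 1 . 2 2 . . . .
Index 9: author = original

Answer: original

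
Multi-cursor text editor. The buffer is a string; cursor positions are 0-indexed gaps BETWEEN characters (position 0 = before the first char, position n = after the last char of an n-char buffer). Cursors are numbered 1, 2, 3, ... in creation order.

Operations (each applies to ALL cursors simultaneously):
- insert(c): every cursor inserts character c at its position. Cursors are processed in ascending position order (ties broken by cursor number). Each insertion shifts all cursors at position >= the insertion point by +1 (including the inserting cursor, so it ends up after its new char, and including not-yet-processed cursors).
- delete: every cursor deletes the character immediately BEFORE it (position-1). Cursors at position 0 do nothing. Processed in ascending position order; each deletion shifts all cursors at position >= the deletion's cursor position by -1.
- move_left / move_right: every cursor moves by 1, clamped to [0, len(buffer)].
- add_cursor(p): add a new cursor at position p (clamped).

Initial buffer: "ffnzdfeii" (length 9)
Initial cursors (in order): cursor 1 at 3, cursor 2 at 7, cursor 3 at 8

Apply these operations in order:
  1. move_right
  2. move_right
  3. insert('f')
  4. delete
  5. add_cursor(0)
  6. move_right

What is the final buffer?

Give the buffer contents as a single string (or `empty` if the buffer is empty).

After op 1 (move_right): buffer="ffnzdfeii" (len 9), cursors c1@4 c2@8 c3@9, authorship .........
After op 2 (move_right): buffer="ffnzdfeii" (len 9), cursors c1@5 c2@9 c3@9, authorship .........
After op 3 (insert('f')): buffer="ffnzdffeiiff" (len 12), cursors c1@6 c2@12 c3@12, authorship .....1....23
After op 4 (delete): buffer="ffnzdfeii" (len 9), cursors c1@5 c2@9 c3@9, authorship .........
After op 5 (add_cursor(0)): buffer="ffnzdfeii" (len 9), cursors c4@0 c1@5 c2@9 c3@9, authorship .........
After op 6 (move_right): buffer="ffnzdfeii" (len 9), cursors c4@1 c1@6 c2@9 c3@9, authorship .........

Answer: ffnzdfeii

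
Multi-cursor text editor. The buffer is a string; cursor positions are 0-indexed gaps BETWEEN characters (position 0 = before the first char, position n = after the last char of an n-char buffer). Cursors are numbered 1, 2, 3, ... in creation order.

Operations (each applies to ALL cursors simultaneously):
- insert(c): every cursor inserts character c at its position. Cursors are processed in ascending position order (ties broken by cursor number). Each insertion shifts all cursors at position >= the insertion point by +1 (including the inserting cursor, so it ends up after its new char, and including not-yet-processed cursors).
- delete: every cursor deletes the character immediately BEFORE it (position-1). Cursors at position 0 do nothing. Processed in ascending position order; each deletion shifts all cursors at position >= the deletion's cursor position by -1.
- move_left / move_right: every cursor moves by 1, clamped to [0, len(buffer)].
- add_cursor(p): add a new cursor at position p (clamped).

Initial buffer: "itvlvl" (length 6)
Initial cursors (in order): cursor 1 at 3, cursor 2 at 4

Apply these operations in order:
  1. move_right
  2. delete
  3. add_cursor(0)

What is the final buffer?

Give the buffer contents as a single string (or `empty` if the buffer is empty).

After op 1 (move_right): buffer="itvlvl" (len 6), cursors c1@4 c2@5, authorship ......
After op 2 (delete): buffer="itvl" (len 4), cursors c1@3 c2@3, authorship ....
After op 3 (add_cursor(0)): buffer="itvl" (len 4), cursors c3@0 c1@3 c2@3, authorship ....

Answer: itvl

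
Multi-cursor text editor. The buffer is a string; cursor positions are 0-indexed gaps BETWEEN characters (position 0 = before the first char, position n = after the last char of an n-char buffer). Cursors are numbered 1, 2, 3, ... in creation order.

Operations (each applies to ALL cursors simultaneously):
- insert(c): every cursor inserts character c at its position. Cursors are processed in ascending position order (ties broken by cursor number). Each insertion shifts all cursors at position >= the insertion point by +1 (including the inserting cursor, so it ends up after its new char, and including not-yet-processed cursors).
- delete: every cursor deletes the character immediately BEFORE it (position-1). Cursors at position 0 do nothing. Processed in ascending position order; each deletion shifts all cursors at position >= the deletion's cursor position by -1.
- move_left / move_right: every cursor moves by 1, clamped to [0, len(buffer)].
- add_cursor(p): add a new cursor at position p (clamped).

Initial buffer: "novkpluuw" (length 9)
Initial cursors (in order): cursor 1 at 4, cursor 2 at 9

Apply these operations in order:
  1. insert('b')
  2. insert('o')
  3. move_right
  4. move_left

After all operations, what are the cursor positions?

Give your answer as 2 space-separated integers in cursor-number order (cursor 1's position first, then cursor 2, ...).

Answer: 6 12

Derivation:
After op 1 (insert('b')): buffer="novkbpluuwb" (len 11), cursors c1@5 c2@11, authorship ....1.....2
After op 2 (insert('o')): buffer="novkbopluuwbo" (len 13), cursors c1@6 c2@13, authorship ....11.....22
After op 3 (move_right): buffer="novkbopluuwbo" (len 13), cursors c1@7 c2@13, authorship ....11.....22
After op 4 (move_left): buffer="novkbopluuwbo" (len 13), cursors c1@6 c2@12, authorship ....11.....22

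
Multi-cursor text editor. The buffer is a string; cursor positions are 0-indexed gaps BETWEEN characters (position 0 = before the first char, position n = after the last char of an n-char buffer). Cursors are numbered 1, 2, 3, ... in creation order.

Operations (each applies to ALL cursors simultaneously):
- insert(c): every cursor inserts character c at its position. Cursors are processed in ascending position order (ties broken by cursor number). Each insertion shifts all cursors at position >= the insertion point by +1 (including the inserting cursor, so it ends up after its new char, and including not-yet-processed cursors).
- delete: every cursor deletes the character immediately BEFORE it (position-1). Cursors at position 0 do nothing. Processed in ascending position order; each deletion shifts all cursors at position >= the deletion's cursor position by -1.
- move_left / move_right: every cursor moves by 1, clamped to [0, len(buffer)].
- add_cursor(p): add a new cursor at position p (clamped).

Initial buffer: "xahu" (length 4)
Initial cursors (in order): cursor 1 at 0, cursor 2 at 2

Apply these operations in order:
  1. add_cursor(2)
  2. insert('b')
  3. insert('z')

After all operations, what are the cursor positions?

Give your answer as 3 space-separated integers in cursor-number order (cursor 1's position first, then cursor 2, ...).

After op 1 (add_cursor(2)): buffer="xahu" (len 4), cursors c1@0 c2@2 c3@2, authorship ....
After op 2 (insert('b')): buffer="bxabbhu" (len 7), cursors c1@1 c2@5 c3@5, authorship 1..23..
After op 3 (insert('z')): buffer="bzxabbzzhu" (len 10), cursors c1@2 c2@8 c3@8, authorship 11..2323..

Answer: 2 8 8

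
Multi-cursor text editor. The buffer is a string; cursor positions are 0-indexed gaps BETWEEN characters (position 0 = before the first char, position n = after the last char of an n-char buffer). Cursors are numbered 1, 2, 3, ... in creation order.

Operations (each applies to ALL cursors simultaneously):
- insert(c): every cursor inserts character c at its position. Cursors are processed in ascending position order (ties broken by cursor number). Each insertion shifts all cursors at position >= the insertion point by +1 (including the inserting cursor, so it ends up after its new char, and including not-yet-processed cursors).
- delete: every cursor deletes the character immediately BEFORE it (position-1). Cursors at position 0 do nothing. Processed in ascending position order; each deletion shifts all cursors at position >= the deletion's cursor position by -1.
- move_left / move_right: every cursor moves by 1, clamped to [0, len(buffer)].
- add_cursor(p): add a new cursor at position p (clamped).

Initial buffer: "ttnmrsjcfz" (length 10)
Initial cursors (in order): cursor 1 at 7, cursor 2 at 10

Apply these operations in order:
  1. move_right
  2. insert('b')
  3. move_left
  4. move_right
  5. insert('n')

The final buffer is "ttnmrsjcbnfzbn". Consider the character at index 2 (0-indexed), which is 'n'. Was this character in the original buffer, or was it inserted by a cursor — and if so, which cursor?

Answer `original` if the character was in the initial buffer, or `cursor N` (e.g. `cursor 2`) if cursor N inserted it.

After op 1 (move_right): buffer="ttnmrsjcfz" (len 10), cursors c1@8 c2@10, authorship ..........
After op 2 (insert('b')): buffer="ttnmrsjcbfzb" (len 12), cursors c1@9 c2@12, authorship ........1..2
After op 3 (move_left): buffer="ttnmrsjcbfzb" (len 12), cursors c1@8 c2@11, authorship ........1..2
After op 4 (move_right): buffer="ttnmrsjcbfzb" (len 12), cursors c1@9 c2@12, authorship ........1..2
After op 5 (insert('n')): buffer="ttnmrsjcbnfzbn" (len 14), cursors c1@10 c2@14, authorship ........11..22
Authorship (.=original, N=cursor N): . . . . . . . . 1 1 . . 2 2
Index 2: author = original

Answer: original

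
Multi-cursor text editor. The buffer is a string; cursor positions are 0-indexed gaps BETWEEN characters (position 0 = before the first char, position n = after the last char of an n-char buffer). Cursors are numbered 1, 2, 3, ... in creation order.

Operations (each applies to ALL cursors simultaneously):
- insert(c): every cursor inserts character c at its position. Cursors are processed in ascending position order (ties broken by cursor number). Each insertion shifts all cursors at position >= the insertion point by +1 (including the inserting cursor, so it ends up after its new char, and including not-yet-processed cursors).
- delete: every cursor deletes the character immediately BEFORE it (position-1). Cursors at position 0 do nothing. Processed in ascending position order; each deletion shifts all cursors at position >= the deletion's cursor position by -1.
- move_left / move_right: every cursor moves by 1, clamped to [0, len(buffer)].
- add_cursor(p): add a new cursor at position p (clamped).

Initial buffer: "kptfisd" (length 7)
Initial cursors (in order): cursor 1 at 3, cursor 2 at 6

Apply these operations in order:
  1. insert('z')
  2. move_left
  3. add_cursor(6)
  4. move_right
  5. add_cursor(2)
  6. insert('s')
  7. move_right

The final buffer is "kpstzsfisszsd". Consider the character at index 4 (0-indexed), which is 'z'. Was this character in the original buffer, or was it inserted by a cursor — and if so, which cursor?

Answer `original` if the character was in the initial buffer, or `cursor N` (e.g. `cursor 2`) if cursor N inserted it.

After op 1 (insert('z')): buffer="kptzfiszd" (len 9), cursors c1@4 c2@8, authorship ...1...2.
After op 2 (move_left): buffer="kptzfiszd" (len 9), cursors c1@3 c2@7, authorship ...1...2.
After op 3 (add_cursor(6)): buffer="kptzfiszd" (len 9), cursors c1@3 c3@6 c2@7, authorship ...1...2.
After op 4 (move_right): buffer="kptzfiszd" (len 9), cursors c1@4 c3@7 c2@8, authorship ...1...2.
After op 5 (add_cursor(2)): buffer="kptzfiszd" (len 9), cursors c4@2 c1@4 c3@7 c2@8, authorship ...1...2.
After op 6 (insert('s')): buffer="kpstzsfisszsd" (len 13), cursors c4@3 c1@6 c3@10 c2@12, authorship ..4.11...322.
After op 7 (move_right): buffer="kpstzsfisszsd" (len 13), cursors c4@4 c1@7 c3@11 c2@13, authorship ..4.11...322.
Authorship (.=original, N=cursor N): . . 4 . 1 1 . . . 3 2 2 .
Index 4: author = 1

Answer: cursor 1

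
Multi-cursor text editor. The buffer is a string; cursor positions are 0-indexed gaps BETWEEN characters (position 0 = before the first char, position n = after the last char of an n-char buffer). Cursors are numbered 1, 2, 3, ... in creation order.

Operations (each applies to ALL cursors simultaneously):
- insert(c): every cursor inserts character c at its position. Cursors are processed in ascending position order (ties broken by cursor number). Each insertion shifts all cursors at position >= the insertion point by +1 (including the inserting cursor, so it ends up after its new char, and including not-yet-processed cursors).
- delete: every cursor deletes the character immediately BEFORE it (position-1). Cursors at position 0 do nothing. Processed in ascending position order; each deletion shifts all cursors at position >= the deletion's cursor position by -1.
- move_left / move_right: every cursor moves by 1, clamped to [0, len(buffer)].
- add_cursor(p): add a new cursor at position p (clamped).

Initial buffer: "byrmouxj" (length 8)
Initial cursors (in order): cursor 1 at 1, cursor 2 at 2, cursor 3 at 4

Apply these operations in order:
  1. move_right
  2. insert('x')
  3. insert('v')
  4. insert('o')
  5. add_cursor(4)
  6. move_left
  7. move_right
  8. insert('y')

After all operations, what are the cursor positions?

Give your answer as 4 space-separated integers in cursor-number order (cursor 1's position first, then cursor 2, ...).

Answer: 7 12 18 5

Derivation:
After op 1 (move_right): buffer="byrmouxj" (len 8), cursors c1@2 c2@3 c3@5, authorship ........
After op 2 (insert('x')): buffer="byxrxmoxuxj" (len 11), cursors c1@3 c2@5 c3@8, authorship ..1.2..3...
After op 3 (insert('v')): buffer="byxvrxvmoxvuxj" (len 14), cursors c1@4 c2@7 c3@11, authorship ..11.22..33...
After op 4 (insert('o')): buffer="byxvorxvomoxvouxj" (len 17), cursors c1@5 c2@9 c3@14, authorship ..111.222..333...
After op 5 (add_cursor(4)): buffer="byxvorxvomoxvouxj" (len 17), cursors c4@4 c1@5 c2@9 c3@14, authorship ..111.222..333...
After op 6 (move_left): buffer="byxvorxvomoxvouxj" (len 17), cursors c4@3 c1@4 c2@8 c3@13, authorship ..111.222..333...
After op 7 (move_right): buffer="byxvorxvomoxvouxj" (len 17), cursors c4@4 c1@5 c2@9 c3@14, authorship ..111.222..333...
After op 8 (insert('y')): buffer="byxvyoyrxvoymoxvoyuxj" (len 21), cursors c4@5 c1@7 c2@12 c3@18, authorship ..11411.2222..3333...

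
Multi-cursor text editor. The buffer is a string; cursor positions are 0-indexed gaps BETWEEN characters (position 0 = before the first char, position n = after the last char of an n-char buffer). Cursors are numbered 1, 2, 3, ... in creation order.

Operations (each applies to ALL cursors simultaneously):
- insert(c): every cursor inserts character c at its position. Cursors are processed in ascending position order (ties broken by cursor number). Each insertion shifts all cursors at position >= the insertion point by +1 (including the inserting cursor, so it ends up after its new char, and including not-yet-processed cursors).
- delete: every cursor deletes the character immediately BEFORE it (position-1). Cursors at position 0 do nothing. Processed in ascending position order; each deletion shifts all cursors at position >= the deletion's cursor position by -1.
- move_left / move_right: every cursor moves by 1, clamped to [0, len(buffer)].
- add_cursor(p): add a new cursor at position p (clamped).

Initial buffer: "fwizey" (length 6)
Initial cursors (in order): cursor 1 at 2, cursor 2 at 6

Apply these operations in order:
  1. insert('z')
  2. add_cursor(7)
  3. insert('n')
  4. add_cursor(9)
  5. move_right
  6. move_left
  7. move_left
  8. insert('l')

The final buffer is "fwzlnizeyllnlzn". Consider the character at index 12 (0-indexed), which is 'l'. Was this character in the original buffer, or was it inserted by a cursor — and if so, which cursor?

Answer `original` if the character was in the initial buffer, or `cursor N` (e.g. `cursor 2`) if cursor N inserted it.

Answer: cursor 2

Derivation:
After op 1 (insert('z')): buffer="fwzizeyz" (len 8), cursors c1@3 c2@8, authorship ..1....2
After op 2 (add_cursor(7)): buffer="fwzizeyz" (len 8), cursors c1@3 c3@7 c2@8, authorship ..1....2
After op 3 (insert('n')): buffer="fwznizeynzn" (len 11), cursors c1@4 c3@9 c2@11, authorship ..11....322
After op 4 (add_cursor(9)): buffer="fwznizeynzn" (len 11), cursors c1@4 c3@9 c4@9 c2@11, authorship ..11....322
After op 5 (move_right): buffer="fwznizeynzn" (len 11), cursors c1@5 c3@10 c4@10 c2@11, authorship ..11....322
After op 6 (move_left): buffer="fwznizeynzn" (len 11), cursors c1@4 c3@9 c4@9 c2@10, authorship ..11....322
After op 7 (move_left): buffer="fwznizeynzn" (len 11), cursors c1@3 c3@8 c4@8 c2@9, authorship ..11....322
After op 8 (insert('l')): buffer="fwzlnizeyllnlzn" (len 15), cursors c1@4 c3@11 c4@11 c2@13, authorship ..111....343222
Authorship (.=original, N=cursor N): . . 1 1 1 . . . . 3 4 3 2 2 2
Index 12: author = 2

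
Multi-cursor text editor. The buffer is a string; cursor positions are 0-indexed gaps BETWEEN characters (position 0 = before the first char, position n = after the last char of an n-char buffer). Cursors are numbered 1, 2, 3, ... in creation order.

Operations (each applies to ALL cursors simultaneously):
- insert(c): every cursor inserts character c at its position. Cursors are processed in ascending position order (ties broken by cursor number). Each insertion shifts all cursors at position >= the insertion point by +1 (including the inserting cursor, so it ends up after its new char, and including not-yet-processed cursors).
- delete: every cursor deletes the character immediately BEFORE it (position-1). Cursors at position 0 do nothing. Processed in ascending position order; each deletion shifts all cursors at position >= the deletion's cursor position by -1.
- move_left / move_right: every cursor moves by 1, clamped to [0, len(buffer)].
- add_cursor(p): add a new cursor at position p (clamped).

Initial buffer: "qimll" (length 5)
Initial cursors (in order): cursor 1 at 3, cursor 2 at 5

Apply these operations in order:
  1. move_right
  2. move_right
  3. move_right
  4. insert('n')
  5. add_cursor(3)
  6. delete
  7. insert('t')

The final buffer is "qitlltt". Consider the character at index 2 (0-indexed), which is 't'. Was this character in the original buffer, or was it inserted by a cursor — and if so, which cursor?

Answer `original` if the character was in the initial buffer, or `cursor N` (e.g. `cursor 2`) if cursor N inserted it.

Answer: cursor 3

Derivation:
After op 1 (move_right): buffer="qimll" (len 5), cursors c1@4 c2@5, authorship .....
After op 2 (move_right): buffer="qimll" (len 5), cursors c1@5 c2@5, authorship .....
After op 3 (move_right): buffer="qimll" (len 5), cursors c1@5 c2@5, authorship .....
After op 4 (insert('n')): buffer="qimllnn" (len 7), cursors c1@7 c2@7, authorship .....12
After op 5 (add_cursor(3)): buffer="qimllnn" (len 7), cursors c3@3 c1@7 c2@7, authorship .....12
After op 6 (delete): buffer="qill" (len 4), cursors c3@2 c1@4 c2@4, authorship ....
After op 7 (insert('t')): buffer="qitlltt" (len 7), cursors c3@3 c1@7 c2@7, authorship ..3..12
Authorship (.=original, N=cursor N): . . 3 . . 1 2
Index 2: author = 3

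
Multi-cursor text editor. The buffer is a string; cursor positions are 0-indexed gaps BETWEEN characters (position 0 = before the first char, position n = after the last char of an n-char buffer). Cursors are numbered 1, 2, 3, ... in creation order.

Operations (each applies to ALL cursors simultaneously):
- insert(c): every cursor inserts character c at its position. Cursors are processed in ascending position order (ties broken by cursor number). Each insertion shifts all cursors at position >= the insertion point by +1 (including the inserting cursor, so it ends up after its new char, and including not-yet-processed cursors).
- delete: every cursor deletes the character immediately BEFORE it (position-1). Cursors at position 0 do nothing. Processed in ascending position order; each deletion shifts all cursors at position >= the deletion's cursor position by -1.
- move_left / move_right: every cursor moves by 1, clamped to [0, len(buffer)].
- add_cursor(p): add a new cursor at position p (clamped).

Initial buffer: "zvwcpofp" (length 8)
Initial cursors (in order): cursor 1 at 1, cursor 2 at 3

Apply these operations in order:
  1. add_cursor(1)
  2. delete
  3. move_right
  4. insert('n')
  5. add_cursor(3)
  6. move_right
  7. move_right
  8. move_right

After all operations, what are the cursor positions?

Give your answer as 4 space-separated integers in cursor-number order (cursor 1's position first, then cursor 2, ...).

After op 1 (add_cursor(1)): buffer="zvwcpofp" (len 8), cursors c1@1 c3@1 c2@3, authorship ........
After op 2 (delete): buffer="vcpofp" (len 6), cursors c1@0 c3@0 c2@1, authorship ......
After op 3 (move_right): buffer="vcpofp" (len 6), cursors c1@1 c3@1 c2@2, authorship ......
After op 4 (insert('n')): buffer="vnncnpofp" (len 9), cursors c1@3 c3@3 c2@5, authorship .13.2....
After op 5 (add_cursor(3)): buffer="vnncnpofp" (len 9), cursors c1@3 c3@3 c4@3 c2@5, authorship .13.2....
After op 6 (move_right): buffer="vnncnpofp" (len 9), cursors c1@4 c3@4 c4@4 c2@6, authorship .13.2....
After op 7 (move_right): buffer="vnncnpofp" (len 9), cursors c1@5 c3@5 c4@5 c2@7, authorship .13.2....
After op 8 (move_right): buffer="vnncnpofp" (len 9), cursors c1@6 c3@6 c4@6 c2@8, authorship .13.2....

Answer: 6 8 6 6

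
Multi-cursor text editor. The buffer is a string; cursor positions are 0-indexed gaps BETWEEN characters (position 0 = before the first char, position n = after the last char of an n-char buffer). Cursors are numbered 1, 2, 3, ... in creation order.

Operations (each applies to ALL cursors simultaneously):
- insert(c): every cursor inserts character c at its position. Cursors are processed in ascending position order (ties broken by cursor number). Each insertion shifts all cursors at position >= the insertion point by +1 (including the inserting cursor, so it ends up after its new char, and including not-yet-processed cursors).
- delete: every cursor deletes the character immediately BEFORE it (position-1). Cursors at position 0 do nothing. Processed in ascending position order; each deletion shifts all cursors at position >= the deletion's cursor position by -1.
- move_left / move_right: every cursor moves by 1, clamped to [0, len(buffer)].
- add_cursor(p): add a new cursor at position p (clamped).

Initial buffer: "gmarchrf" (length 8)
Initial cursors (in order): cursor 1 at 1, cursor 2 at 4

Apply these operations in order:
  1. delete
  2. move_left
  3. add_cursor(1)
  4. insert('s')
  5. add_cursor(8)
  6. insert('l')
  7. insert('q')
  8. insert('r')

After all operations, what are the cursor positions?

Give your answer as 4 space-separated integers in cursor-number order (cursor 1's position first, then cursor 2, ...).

After op 1 (delete): buffer="machrf" (len 6), cursors c1@0 c2@2, authorship ......
After op 2 (move_left): buffer="machrf" (len 6), cursors c1@0 c2@1, authorship ......
After op 3 (add_cursor(1)): buffer="machrf" (len 6), cursors c1@0 c2@1 c3@1, authorship ......
After op 4 (insert('s')): buffer="smssachrf" (len 9), cursors c1@1 c2@4 c3@4, authorship 1.23.....
After op 5 (add_cursor(8)): buffer="smssachrf" (len 9), cursors c1@1 c2@4 c3@4 c4@8, authorship 1.23.....
After op 6 (insert('l')): buffer="slmssllachrlf" (len 13), cursors c1@2 c2@7 c3@7 c4@12, authorship 11.2323....4.
After op 7 (insert('q')): buffer="slqmssllqqachrlqf" (len 17), cursors c1@3 c2@10 c3@10 c4@16, authorship 111.232323....44.
After op 8 (insert('r')): buffer="slqrmssllqqrrachrlqrf" (len 21), cursors c1@4 c2@13 c3@13 c4@20, authorship 1111.23232323....444.

Answer: 4 13 13 20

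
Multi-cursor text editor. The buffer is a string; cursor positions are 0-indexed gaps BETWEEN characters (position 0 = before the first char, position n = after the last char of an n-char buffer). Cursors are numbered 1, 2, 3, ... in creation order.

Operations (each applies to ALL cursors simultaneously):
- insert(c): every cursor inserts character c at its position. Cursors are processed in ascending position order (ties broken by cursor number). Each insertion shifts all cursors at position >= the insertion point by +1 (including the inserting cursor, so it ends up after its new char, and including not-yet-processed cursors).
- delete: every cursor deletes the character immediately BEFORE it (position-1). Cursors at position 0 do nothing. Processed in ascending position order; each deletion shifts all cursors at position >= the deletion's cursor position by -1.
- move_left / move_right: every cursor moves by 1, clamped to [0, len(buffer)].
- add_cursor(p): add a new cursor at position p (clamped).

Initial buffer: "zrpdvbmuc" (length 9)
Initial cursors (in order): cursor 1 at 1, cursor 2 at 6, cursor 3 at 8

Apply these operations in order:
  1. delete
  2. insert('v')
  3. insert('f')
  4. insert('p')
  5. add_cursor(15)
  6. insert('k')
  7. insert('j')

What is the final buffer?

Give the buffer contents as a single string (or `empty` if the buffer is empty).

Answer: vfpkjrpdvvfpkjmvfpkjckj

Derivation:
After op 1 (delete): buffer="rpdvmc" (len 6), cursors c1@0 c2@4 c3@5, authorship ......
After op 2 (insert('v')): buffer="vrpdvvmvc" (len 9), cursors c1@1 c2@6 c3@8, authorship 1....2.3.
After op 3 (insert('f')): buffer="vfrpdvvfmvfc" (len 12), cursors c1@2 c2@8 c3@11, authorship 11....22.33.
After op 4 (insert('p')): buffer="vfprpdvvfpmvfpc" (len 15), cursors c1@3 c2@10 c3@14, authorship 111....222.333.
After op 5 (add_cursor(15)): buffer="vfprpdvvfpmvfpc" (len 15), cursors c1@3 c2@10 c3@14 c4@15, authorship 111....222.333.
After op 6 (insert('k')): buffer="vfpkrpdvvfpkmvfpkck" (len 19), cursors c1@4 c2@12 c3@17 c4@19, authorship 1111....2222.3333.4
After op 7 (insert('j')): buffer="vfpkjrpdvvfpkjmvfpkjckj" (len 23), cursors c1@5 c2@14 c3@20 c4@23, authorship 11111....22222.33333.44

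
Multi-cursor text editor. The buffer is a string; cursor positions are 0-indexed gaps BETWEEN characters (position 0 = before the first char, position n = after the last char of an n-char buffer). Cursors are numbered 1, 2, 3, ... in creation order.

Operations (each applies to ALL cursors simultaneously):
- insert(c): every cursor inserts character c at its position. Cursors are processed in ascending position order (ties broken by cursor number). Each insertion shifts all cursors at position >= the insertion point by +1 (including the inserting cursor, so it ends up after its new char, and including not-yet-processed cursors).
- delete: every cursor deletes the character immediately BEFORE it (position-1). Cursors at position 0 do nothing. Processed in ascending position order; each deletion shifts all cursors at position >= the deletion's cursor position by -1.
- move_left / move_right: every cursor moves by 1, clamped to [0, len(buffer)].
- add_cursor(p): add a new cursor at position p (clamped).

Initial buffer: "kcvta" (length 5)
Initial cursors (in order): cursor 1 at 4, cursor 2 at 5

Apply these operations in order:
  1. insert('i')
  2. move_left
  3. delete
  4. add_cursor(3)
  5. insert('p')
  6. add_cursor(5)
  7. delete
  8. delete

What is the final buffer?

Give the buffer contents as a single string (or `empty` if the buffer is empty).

After op 1 (insert('i')): buffer="kcvtiai" (len 7), cursors c1@5 c2@7, authorship ....1.2
After op 2 (move_left): buffer="kcvtiai" (len 7), cursors c1@4 c2@6, authorship ....1.2
After op 3 (delete): buffer="kcvii" (len 5), cursors c1@3 c2@4, authorship ...12
After op 4 (add_cursor(3)): buffer="kcvii" (len 5), cursors c1@3 c3@3 c2@4, authorship ...12
After op 5 (insert('p')): buffer="kcvppipi" (len 8), cursors c1@5 c3@5 c2@7, authorship ...13122
After op 6 (add_cursor(5)): buffer="kcvppipi" (len 8), cursors c1@5 c3@5 c4@5 c2@7, authorship ...13122
After op 7 (delete): buffer="kcii" (len 4), cursors c1@2 c3@2 c4@2 c2@3, authorship ..12
After op 8 (delete): buffer="i" (len 1), cursors c1@0 c2@0 c3@0 c4@0, authorship 2

Answer: i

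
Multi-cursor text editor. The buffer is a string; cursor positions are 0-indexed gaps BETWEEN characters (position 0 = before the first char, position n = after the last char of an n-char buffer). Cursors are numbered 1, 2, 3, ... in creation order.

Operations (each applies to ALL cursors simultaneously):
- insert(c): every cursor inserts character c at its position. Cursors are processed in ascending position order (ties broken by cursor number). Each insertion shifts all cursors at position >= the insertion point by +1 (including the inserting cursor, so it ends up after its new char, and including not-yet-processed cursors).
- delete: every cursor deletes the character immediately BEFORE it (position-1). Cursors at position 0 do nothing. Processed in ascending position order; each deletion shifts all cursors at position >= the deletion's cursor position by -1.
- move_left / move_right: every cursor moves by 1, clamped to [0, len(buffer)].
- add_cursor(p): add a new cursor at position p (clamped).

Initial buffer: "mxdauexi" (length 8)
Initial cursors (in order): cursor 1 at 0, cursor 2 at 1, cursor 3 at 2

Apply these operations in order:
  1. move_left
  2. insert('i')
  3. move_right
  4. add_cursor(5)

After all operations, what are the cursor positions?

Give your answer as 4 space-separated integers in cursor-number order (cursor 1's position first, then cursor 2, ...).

After op 1 (move_left): buffer="mxdauexi" (len 8), cursors c1@0 c2@0 c3@1, authorship ........
After op 2 (insert('i')): buffer="iimixdauexi" (len 11), cursors c1@2 c2@2 c3@4, authorship 12.3.......
After op 3 (move_right): buffer="iimixdauexi" (len 11), cursors c1@3 c2@3 c3@5, authorship 12.3.......
After op 4 (add_cursor(5)): buffer="iimixdauexi" (len 11), cursors c1@3 c2@3 c3@5 c4@5, authorship 12.3.......

Answer: 3 3 5 5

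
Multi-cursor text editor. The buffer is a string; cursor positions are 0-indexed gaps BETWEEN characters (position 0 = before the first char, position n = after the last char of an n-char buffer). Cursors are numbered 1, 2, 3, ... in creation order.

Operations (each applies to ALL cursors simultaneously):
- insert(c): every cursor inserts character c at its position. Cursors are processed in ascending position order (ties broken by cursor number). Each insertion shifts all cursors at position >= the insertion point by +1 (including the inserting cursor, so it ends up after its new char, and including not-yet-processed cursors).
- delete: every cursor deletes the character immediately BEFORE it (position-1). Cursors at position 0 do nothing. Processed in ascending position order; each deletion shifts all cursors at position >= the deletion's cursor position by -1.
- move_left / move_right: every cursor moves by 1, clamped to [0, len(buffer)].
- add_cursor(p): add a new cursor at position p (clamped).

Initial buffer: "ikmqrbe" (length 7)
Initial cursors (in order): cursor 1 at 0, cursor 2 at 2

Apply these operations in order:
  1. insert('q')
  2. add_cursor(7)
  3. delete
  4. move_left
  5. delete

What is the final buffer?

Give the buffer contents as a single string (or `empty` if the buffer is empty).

Answer: kqbe

Derivation:
After op 1 (insert('q')): buffer="qikqmqrbe" (len 9), cursors c1@1 c2@4, authorship 1..2.....
After op 2 (add_cursor(7)): buffer="qikqmqrbe" (len 9), cursors c1@1 c2@4 c3@7, authorship 1..2.....
After op 3 (delete): buffer="ikmqbe" (len 6), cursors c1@0 c2@2 c3@4, authorship ......
After op 4 (move_left): buffer="ikmqbe" (len 6), cursors c1@0 c2@1 c3@3, authorship ......
After op 5 (delete): buffer="kqbe" (len 4), cursors c1@0 c2@0 c3@1, authorship ....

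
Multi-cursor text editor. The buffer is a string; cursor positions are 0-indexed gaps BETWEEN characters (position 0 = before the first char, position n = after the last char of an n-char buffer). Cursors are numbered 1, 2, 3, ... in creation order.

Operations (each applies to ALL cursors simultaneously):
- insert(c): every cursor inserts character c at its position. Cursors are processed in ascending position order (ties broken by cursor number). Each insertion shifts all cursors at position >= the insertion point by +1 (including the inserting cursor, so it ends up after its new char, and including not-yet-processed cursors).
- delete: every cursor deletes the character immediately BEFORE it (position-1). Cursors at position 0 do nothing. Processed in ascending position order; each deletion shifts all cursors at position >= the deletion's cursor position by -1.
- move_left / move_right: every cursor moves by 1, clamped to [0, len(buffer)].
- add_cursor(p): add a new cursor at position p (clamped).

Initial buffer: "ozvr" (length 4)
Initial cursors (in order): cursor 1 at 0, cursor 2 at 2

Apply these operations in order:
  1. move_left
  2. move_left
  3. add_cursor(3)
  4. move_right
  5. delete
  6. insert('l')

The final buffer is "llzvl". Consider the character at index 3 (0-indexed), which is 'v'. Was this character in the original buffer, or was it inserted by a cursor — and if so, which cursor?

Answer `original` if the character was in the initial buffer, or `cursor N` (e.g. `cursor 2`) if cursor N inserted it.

After op 1 (move_left): buffer="ozvr" (len 4), cursors c1@0 c2@1, authorship ....
After op 2 (move_left): buffer="ozvr" (len 4), cursors c1@0 c2@0, authorship ....
After op 3 (add_cursor(3)): buffer="ozvr" (len 4), cursors c1@0 c2@0 c3@3, authorship ....
After op 4 (move_right): buffer="ozvr" (len 4), cursors c1@1 c2@1 c3@4, authorship ....
After op 5 (delete): buffer="zv" (len 2), cursors c1@0 c2@0 c3@2, authorship ..
After op 6 (insert('l')): buffer="llzvl" (len 5), cursors c1@2 c2@2 c3@5, authorship 12..3
Authorship (.=original, N=cursor N): 1 2 . . 3
Index 3: author = original

Answer: original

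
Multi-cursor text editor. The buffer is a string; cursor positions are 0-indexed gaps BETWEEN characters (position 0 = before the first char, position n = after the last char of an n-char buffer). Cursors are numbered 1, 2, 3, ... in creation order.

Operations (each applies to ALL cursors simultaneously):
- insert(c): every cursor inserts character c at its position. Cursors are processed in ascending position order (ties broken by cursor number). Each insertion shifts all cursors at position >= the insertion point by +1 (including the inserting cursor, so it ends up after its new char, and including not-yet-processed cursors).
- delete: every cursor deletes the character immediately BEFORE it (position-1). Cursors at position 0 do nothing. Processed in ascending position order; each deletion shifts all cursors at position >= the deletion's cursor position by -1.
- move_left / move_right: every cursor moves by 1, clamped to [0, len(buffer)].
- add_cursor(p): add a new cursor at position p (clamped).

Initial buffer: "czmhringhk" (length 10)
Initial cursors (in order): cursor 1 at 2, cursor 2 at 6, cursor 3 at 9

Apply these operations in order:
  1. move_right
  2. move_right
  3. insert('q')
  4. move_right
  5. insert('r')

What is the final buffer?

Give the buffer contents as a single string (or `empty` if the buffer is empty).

After op 1 (move_right): buffer="czmhringhk" (len 10), cursors c1@3 c2@7 c3@10, authorship ..........
After op 2 (move_right): buffer="czmhringhk" (len 10), cursors c1@4 c2@8 c3@10, authorship ..........
After op 3 (insert('q')): buffer="czmhqringqhkq" (len 13), cursors c1@5 c2@10 c3@13, authorship ....1....2..3
After op 4 (move_right): buffer="czmhqringqhkq" (len 13), cursors c1@6 c2@11 c3@13, authorship ....1....2..3
After op 5 (insert('r')): buffer="czmhqrringqhrkqr" (len 16), cursors c1@7 c2@13 c3@16, authorship ....1.1...2.2.33

Answer: czmhqrringqhrkqr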